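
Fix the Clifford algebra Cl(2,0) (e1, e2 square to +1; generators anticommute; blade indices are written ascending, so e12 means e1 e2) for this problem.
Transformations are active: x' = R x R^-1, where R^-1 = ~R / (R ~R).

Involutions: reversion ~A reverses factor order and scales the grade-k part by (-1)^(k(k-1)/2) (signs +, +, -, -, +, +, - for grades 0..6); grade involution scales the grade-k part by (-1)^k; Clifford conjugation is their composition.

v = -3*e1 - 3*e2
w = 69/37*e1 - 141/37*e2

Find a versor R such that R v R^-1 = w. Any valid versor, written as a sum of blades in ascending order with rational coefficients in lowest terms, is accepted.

Why this works: both vectors square to 18, so q(v) = q(w) and R = v + w = -42/37*e1 - 252/37*e2 carries v to w — its own direction survives, the complement (v - w)/2 flips.
Answer: -42/37*e1 - 252/37*e2


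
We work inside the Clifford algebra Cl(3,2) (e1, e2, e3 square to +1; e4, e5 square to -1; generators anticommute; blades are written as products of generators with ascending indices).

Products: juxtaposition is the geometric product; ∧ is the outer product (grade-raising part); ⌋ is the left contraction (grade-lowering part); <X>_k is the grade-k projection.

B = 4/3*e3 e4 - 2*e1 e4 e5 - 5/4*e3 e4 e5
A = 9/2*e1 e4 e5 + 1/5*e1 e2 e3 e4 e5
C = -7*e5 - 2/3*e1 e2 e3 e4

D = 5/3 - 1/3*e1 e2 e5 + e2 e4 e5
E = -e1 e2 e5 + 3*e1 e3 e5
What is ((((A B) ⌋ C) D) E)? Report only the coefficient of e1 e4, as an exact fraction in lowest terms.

step 1: 9 + 1/4*e1 e2 + 45/8*e1 e3 + 2/5*e2 e3 + 4/15*e1 e2 e5 + 6*e1 e3 e5
step 2: -63*e5 + 4/15*e1 e4 - 15/4*e2 e4 + 1/6*e3 e4 - 6*e1 e2 e3 e4
step 3: -435/4*e5 - 21*e1 e2 + 4/9*e1 e4 + 227/4*e2 e4 + 5/18*e3 e4 + 4/15*e1 e2 e5 + 6*e1 e3 e5 - 5/4*e1 e4 e5 - 1/6*e2 e3 e5 - 4/45*e2 e4 e5 - 2*e3 e4 e5 - 10*e1 e2 e3 e4 - 1/18*e1 e2 e3 e4 e5
step 4: 266/15 - 21*e5 - 433/4*e1 e2 + 3917/12*e1 e3 - 266/45*e1 e4 + 34/5*e2 e3 - 13/12*e2 e4 + 137/36*e3 e4 + 671/12*e1 e4 e5 + 63*e2 e3 e5 - 274/9*e2 e4 e5 - 26/3*e3 e4 e5 - 34/15*e1 e2 e3 e4 - 6139/36*e1 e2 e3 e4 e5
Answer: -266/45


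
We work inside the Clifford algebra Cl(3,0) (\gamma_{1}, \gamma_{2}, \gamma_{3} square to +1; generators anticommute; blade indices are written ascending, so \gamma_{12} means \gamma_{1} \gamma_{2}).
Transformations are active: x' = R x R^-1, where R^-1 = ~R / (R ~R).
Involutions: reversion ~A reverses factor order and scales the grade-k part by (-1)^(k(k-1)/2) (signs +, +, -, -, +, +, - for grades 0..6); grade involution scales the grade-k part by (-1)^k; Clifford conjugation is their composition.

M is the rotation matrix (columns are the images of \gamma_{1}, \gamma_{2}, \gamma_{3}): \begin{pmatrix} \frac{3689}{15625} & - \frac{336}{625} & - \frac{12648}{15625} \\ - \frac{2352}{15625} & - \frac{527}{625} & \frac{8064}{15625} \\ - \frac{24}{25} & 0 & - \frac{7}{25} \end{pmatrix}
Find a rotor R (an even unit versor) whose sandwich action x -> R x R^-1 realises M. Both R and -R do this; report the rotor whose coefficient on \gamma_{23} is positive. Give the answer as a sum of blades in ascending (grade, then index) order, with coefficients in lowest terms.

Method: write R = a + b12*\gamma_{12} + b13*\gamma_{13} + b23*\gamma_{23} with a^2 + b12^2 + b13^2 + b23^2 = 1 (so R^-1 = ~R). Expanding the columns R e_j ~R gives tr M = 4a^2 - 1 and, from the antisymmetric part, M21 - M12 = -4a*b12, M13 - M31 = 4a*b13, M32 - M23 = -4a*b23.
Here tr M = -\frac{13861}{15625}, so a^2 = (1 + tr M)/4 = \frac{441}{15625} and a = ±\frac{21}{125}. Taking a = \frac{21}{125}: M21 - M12 = \frac{6048}{15625}, M13 - M31 = \frac{2352}{15625}, M32 - M23 = -\frac{8064}{15625}, giving b12 = -\frac{72}{125}, b13 = \frac{28}{125}, b23 = \frac{96}{125}, i.e. R = \frac{21}{125} - \frac{72}{125} \gamma_{12} + \frac{28}{125} \gamma_{13} + \frac{96}{125} \gamma_{23}.
Its \gamma_{23} coefficient is already positive.
Answer: \frac{21}{125} - \frac{72}{125} \gamma_{12} + \frac{28}{125} \gamma_{13} + \frac{96}{125} \gamma_{23}. Note: both R and -R realise this M (trace -\frac{13861}{15625}); the covering map identifies them, and the \gamma_{23}-coefficient sign is the tie-breaker.


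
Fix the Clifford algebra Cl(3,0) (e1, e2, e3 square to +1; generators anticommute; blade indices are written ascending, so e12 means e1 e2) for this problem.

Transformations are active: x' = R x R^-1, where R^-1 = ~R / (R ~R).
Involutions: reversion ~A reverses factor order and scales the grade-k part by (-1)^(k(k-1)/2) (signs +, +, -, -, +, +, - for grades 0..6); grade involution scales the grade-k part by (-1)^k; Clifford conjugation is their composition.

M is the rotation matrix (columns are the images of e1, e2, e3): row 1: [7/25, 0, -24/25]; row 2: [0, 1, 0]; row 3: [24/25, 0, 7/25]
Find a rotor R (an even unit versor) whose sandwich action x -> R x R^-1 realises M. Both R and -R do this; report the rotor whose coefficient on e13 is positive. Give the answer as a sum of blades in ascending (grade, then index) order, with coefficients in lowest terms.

Method: write R = a + b12*e12 + b13*e13 + b23*e23 with a^2 + b12^2 + b13^2 + b23^2 = 1 (so R^-1 = ~R). Expanding the columns R e_j ~R gives tr M = 4a^2 - 1 and, from the antisymmetric part, M21 - M12 = -4a*b12, M13 - M31 = 4a*b13, M32 - M23 = -4a*b23.
Here tr M = 39/25, so a^2 = (1 + tr M)/4 = 16/25 and a = ±4/5. Taking a = 4/5: M21 - M12 = 0, M13 - M31 = -48/25, M32 - M23 = 0, giving b12 = 0, b13 = -3/5, b23 = 0, i.e. R = 4/5 - 3/5*e13.
Its e13 coefficient is negative, so report the other preimage -R.
Answer: -4/5 + 3/5*e13. Sheet selection: the two-to-one cover makes ±R indistinguishable at the matrix level (trace 39/25), so uniqueness comes from the required sign on e13.


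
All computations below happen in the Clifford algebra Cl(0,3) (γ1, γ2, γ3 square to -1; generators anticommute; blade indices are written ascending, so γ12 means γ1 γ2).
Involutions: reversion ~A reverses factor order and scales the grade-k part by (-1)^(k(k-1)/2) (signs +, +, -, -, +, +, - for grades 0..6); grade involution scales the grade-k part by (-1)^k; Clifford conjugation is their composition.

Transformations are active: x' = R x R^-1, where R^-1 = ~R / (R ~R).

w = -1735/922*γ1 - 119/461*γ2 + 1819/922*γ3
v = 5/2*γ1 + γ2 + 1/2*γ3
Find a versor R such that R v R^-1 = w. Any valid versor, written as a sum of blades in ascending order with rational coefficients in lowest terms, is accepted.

Since q(v) = q(w) = -15/2, the sum R = v + w = 285/461*γ1 + 342/461*γ2 + 1140/461*γ3 does the job whenever invertible.
Answer: 285/461*γ1 + 342/461*γ2 + 1140/461*γ3


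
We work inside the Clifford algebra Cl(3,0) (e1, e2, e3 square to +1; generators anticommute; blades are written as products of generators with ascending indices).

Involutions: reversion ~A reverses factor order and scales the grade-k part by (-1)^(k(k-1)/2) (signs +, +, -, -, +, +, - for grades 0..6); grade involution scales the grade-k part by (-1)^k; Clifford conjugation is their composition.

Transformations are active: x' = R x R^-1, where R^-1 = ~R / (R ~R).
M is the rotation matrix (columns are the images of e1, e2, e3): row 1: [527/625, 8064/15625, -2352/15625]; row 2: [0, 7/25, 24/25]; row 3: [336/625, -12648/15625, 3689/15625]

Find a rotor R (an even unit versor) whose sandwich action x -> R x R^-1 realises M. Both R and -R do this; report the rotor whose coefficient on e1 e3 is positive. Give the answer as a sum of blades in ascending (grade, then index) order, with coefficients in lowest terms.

Method: write R = a + b12*e1 e2 + b13*e1 e3 + b23*e2 e3 with a^2 + b12^2 + b13^2 + b23^2 = 1 (so R^-1 = ~R). Expanding the columns R e_j ~R gives tr M = 4a^2 - 1 and, from the antisymmetric part, M21 - M12 = -4a*b12, M13 - M31 = 4a*b13, M32 - M23 = -4a*b23.
Here tr M = 21239/15625, so a^2 = (1 + tr M)/4 = 9216/15625 and a = ±96/125. Taking a = 96/125: M21 - M12 = -8064/15625, M13 - M31 = -10752/15625, M32 - M23 = -27648/15625, giving b12 = 21/125, b13 = -28/125, b23 = 72/125, i.e. R = 96/125 + 21/125*e1 e2 - 28/125*e1 e3 + 72/125*e2 e3.
Its e1 e3 coefficient is negative, so report the other preimage -R.
Answer: -96/125 - 21/125*e1 e2 + 28/125*e1 e3 - 72/125*e2 e3. Uniqueness: Spin(3) -> SO(3) maps R and -R to the same rotation of trace 21239/15625; fixing the sign of the e1 e3 coefficient removes the ambiguity.


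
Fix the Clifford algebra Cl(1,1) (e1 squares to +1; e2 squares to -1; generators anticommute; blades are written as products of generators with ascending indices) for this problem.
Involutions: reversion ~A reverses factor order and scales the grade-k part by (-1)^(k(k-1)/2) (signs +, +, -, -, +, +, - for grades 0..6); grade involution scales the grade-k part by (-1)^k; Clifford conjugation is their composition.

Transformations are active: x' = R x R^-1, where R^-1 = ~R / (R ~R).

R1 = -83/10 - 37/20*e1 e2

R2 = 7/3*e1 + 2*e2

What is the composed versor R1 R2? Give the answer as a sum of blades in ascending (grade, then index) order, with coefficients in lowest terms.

Distribute over the terms of R1 (each basis-blade product reordered to ascending indices, repeated generators contracted through their squares):
(-83/10) R2 = -581/30*e1 - 83/5*e2
(-37/20*e1 e2) R2 = 37/10*e1 + 259/60*e2
Summing the partial products and collecting blades:
Answer: -47/3*e1 - 737/60*e2


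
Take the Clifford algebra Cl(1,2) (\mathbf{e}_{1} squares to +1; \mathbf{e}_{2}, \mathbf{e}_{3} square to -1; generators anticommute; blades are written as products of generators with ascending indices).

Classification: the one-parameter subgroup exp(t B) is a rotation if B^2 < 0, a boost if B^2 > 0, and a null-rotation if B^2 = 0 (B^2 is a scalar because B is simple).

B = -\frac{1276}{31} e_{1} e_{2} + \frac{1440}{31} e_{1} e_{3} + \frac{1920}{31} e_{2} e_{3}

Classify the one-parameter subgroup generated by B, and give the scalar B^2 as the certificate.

B^2 term by term: the squares give (-\frac{1276}{31})^2*(e_{1} e_{2})^2 + (\frac{1440}{31})^2*(e_{1} e_{3})^2 + (\frac{1920}{31})^2*(e_{2} e_{3})^2 = \frac{1628176}{961}*(+1) + \frac{2073600}{961}*(+1) + \frac{3686400}{961}*(-1) = 16 (each basis 2-blade squares to minus the product of its generators' squares); cross terms between blades sharing an index anticommute and cancel. So B^2 = 16.
Answer: boost, certificate B^2 = 16. The scalar 16 is the complete invariant here: its sign names the subgroup type.


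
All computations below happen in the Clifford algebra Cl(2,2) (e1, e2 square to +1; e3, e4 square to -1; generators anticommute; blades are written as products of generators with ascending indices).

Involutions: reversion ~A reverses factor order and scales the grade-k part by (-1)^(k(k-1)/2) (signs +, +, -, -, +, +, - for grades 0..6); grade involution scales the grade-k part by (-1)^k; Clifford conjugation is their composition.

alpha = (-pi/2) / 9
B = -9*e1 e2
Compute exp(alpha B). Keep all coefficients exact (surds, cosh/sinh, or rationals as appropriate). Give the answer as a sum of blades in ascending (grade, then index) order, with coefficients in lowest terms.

B^2 = (-9)^2*(e1 e2)^2 = 81*(-1) = -81 (a basis 2-blade squares to minus the product of its generators' squares).
B^2 = -81 — B^2 < 0, so the exponential closes trigonometrically: l = 9, alpha*l = -pi/2, so exp(alpha B) = cos(-pi/2) + (sin(-pi/2)/9)*B = 0 + (-1/9)*B.
Answer: e1 e2


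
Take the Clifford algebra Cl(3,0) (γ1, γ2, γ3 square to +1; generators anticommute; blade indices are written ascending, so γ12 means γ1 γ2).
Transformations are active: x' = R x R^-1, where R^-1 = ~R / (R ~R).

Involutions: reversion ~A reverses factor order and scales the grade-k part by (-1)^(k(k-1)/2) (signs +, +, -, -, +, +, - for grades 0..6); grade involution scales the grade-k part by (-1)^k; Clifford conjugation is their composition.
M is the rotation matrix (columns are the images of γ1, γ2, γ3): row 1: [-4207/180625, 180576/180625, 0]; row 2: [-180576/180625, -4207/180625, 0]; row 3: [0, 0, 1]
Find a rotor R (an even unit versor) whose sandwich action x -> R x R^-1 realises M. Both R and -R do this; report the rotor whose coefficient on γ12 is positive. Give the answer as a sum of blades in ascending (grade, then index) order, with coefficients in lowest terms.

Method: write R = a + b12*γ12 + b13*γ13 + b23*γ23 with a^2 + b12^2 + b13^2 + b23^2 = 1 (so R^-1 = ~R). Expanding the columns R e_j ~R gives tr M = 4a^2 - 1 and, from the antisymmetric part, M21 - M12 = -4a*b12, M13 - M31 = 4a*b13, M32 - M23 = -4a*b23.
Here tr M = 172211/180625, so a^2 = (1 + tr M)/4 = 88209/180625 and a = ±297/425. Taking a = 297/425: M21 - M12 = -361152/180625, M13 - M31 = 0, M32 - M23 = 0, giving b12 = 304/425, b13 = 0, b23 = 0, i.e. R = 297/425 + 304/425*γ12.
Its γ12 coefficient is already positive.
Answer: 297/425 + 304/425*γ12. Uniqueness: Spin(3) -> SO(3) maps R and -R to the same rotation of trace 172211/180625; fixing the sign of the γ12 coefficient removes the ambiguity.


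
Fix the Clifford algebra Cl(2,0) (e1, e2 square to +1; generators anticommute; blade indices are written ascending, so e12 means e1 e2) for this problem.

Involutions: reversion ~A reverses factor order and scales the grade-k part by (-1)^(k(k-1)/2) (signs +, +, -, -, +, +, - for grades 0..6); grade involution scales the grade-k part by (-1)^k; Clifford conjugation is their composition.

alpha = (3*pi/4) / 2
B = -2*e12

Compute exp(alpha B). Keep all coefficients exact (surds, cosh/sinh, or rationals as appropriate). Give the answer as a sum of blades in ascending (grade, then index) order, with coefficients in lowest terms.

B^2 = (-2)^2*(e12)^2 = 4*(-1) = -4 (a basis 2-blade squares to minus the product of its generators' squares).
B^2 = -4 — the series telescopes trigonometrically here: l = 2, alpha*l = 3*pi/4, so exp(alpha B) = cos(3*pi/4) + (sin(3*pi/4)/2)*B = -sqrt(2)/2 + (sqrt(2)/4)*B.
Answer: -sqrt(2)/2 - sqrt(2)/2*e12


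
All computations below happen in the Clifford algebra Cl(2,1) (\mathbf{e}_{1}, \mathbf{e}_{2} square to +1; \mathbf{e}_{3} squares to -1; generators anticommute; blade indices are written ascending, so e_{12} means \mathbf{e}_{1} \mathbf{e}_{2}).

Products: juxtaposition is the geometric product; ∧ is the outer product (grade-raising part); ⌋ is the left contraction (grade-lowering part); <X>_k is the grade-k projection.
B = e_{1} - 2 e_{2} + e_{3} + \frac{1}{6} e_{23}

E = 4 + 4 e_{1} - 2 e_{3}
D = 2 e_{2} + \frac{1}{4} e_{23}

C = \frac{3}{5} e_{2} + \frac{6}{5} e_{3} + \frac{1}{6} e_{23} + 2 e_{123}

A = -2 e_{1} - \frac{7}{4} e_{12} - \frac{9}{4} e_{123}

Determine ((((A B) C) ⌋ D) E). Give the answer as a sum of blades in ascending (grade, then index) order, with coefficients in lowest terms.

step 1: -2 + \frac{25}{8} e_{1} + \frac{7}{4} e_{2} + \frac{25}{4} e_{12} - \frac{163}{24} e_{13} - \frac{9}{4} e_{23} - \frac{25}{12} e_{123}
step 2: -\frac{419}{120} + \frac{2539}{360} e_{1} + \frac{181}{12} e_{2} - \frac{1591}{120} e_{3} + \frac{467}{144} e_{12} + \frac{61}{24} e_{13} + \frac{481}{60} e_{23} + \frac{1943}{240} e_{123}
step 3: \frac{7721}{240} - \frac{4943}{480} e_{2} + \frac{181}{48} e_{3} - \frac{419}{480} e_{23}
step 4: \frac{5449}{40} + \frac{7721}{60} e_{1} - \frac{687}{16} e_{2} - \frac{5911}{120} e_{3} + \frac{4943}{120} e_{12} - \frac{181}{12} e_{13} + \frac{821}{48} e_{23} - \frac{419}{120} e_{123}
Answer: \frac{5449}{40} + \frac{7721}{60} e_{1} - \frac{687}{16} e_{2} - \frac{5911}{120} e_{3} + \frac{4943}{120} e_{12} - \frac{181}{12} e_{13} + \frac{821}{48} e_{23} - \frac{419}{120} e_{123}


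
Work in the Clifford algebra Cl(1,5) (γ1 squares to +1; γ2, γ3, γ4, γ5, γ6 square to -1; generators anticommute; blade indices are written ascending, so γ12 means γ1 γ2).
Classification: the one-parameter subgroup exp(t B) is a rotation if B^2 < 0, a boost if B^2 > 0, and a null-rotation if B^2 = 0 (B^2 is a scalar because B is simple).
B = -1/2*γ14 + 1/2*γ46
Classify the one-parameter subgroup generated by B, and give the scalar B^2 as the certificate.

B^2 term by term: the squares give (-1/2)^2*(γ14)^2 + (1/2)^2*(γ46)^2 = 1/4*(+1) + 1/4*(-1) = 0 (each basis 2-blade squares to minus the product of its generators' squares); cross terms between blades sharing an index anticommute and cancel. So B^2 = 0.
Answer: null-rotation, certificate B^2 = 0. One invariant decides it: the square 0 survives every conjugation, and its sign is exactly the classification.


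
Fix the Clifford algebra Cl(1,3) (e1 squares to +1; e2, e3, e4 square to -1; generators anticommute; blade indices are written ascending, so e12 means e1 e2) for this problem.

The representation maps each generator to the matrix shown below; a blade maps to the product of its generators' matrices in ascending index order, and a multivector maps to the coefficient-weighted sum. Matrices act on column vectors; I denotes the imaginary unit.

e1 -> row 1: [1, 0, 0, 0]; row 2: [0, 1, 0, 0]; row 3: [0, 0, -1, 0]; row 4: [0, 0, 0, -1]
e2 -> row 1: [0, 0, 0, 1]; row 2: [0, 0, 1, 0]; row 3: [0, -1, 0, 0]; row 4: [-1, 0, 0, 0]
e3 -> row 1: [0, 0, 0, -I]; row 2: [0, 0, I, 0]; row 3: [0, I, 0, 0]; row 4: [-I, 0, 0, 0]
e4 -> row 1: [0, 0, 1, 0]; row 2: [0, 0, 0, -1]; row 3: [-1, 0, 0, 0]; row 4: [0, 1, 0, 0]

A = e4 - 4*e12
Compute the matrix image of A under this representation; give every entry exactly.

Bivector images (products of the table entries): rho(e12) = rho(e1)rho(e2) = row 1: [0, 0, 0, 1]; row 2: [0, 0, 1, 0]; row 3: [0, 1, 0, 0]; row 4: [1, 0, 0, 0].
M = (1)*rho(e4) + (-4)*rho(e12), summed entrywise:
Answer: row 1: [0, 0, 1, -4]; row 2: [0, 0, -4, -1]; row 3: [-1, -4, 0, 0]; row 4: [-4, 1, 0, 0]


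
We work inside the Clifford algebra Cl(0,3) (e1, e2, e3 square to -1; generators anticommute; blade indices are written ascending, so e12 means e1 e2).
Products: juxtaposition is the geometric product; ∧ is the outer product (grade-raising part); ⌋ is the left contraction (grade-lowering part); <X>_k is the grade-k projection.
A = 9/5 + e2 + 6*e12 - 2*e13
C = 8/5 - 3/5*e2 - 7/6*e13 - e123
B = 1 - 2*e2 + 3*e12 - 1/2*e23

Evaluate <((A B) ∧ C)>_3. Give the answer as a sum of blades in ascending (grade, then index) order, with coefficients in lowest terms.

step 1: -71/5 + 15*e1 - 13/5*e2 + 1/2*e3 + 62/5*e12 + e13 + 51/10*e23 - 4*e123
step 2: -568/25 + 24*e1 + 109/25*e2 + 4/5*e3 + 271/25*e12 + 109/6*e13 + 423/50*e23 + 161/30*e123
step 3: 161/30*e123
Answer: 161/30*e123


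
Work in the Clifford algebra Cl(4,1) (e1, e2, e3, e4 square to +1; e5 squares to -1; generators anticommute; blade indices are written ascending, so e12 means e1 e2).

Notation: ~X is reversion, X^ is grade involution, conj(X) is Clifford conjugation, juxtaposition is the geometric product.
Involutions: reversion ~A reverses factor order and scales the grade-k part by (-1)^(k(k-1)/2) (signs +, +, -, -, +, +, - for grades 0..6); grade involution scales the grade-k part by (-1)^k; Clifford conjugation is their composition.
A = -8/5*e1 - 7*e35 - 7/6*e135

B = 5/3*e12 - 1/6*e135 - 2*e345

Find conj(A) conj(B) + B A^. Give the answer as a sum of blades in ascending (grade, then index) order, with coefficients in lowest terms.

first term: 7/36 - 7/6*e1 - 8/3*e2 + 14*e4 - 7/3*e14 - 4/15*e35 + 35/18*e235 - 35/3*e1235 - 16/5*e1345
second term: -7/36 + 7/6*e1 - 8/3*e2 - 14*e4 - 7/3*e14 - 4/15*e35 - 35/18*e235 - 35/3*e1235 + 16/5*e1345
Answer: -16/3*e2 - 14/3*e14 - 8/15*e35 - 70/3*e1235


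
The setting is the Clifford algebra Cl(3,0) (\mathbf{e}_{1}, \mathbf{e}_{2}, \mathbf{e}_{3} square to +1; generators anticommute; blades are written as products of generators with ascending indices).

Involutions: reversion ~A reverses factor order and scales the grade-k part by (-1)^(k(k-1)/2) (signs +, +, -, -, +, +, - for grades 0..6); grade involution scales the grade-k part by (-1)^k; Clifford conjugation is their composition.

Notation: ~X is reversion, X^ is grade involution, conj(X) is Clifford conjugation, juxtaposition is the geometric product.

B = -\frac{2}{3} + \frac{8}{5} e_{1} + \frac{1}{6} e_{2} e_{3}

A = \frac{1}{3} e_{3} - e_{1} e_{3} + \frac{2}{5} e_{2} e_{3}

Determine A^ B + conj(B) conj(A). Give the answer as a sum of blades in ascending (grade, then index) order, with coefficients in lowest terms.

first term: -\frac{1}{15} + \frac{1}{18} e_{2} + \frac{82}{45} e_{3} + \frac{1}{6} e_{1} e_{2} + \frac{6}{5} e_{1} e_{3} - \frac{4}{15} e_{2} e_{3} + \frac{16}{25} e_{1} e_{2} e_{3}
second term: -\frac{1}{15} + \frac{1}{18} e_{2} - \frac{62}{45} e_{3} - \frac{1}{6} e_{1} e_{2} - \frac{2}{15} e_{1} e_{3} + \frac{4}{15} e_{2} e_{3} + \frac{16}{25} e_{1} e_{2} e_{3}
Answer: -\frac{2}{15} + \frac{1}{9} e_{2} + \frac{4}{9} e_{3} + \frac{16}{15} e_{1} e_{3} + \frac{32}{25} e_{1} e_{2} e_{3}


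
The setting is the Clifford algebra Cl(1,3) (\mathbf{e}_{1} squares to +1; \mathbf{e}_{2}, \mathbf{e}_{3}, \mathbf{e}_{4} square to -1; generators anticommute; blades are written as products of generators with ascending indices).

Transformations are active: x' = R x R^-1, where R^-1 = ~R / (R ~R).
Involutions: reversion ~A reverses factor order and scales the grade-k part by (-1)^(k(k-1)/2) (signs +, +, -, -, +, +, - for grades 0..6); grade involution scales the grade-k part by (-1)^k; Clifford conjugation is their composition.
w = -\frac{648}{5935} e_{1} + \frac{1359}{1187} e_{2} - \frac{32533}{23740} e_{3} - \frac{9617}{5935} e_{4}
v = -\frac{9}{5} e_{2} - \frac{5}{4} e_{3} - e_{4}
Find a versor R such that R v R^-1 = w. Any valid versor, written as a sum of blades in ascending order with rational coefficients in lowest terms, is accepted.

Why this works: both vectors square to -\frac{2321}{400}, so q(v) = q(w) and R = v + w = -\frac{648}{5935} e_{1} - \frac{3888}{5935} e_{2} - \frac{15552}{5935} e_{3} - \frac{15552}{5935} e_{4} carries v to w — its own direction survives, the complement (v - w)/2 flips.
Answer: -\frac{648}{5935} e_{1} - \frac{3888}{5935} e_{2} - \frac{15552}{5935} e_{3} - \frac{15552}{5935} e_{4}


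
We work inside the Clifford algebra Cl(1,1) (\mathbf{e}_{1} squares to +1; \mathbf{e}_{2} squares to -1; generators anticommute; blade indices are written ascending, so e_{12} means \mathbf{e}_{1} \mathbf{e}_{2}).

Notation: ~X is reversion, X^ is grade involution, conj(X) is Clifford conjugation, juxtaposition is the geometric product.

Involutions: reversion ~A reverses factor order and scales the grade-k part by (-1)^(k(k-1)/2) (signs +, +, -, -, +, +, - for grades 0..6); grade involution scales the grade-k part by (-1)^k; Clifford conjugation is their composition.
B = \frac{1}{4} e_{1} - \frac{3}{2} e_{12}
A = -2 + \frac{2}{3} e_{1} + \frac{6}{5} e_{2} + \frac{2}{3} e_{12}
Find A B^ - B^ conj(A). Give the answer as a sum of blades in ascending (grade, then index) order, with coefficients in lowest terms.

first term: -\frac{7}{6} - \frac{13}{10} e_{1} - \frac{5}{6} e_{2} + \frac{33}{10} e_{12}
second term: \frac{7}{6} - \frac{13}{10} e_{1} - \frac{5}{6} e_{2} + \frac{33}{10} e_{12}
Answer: -\frac{7}{3}


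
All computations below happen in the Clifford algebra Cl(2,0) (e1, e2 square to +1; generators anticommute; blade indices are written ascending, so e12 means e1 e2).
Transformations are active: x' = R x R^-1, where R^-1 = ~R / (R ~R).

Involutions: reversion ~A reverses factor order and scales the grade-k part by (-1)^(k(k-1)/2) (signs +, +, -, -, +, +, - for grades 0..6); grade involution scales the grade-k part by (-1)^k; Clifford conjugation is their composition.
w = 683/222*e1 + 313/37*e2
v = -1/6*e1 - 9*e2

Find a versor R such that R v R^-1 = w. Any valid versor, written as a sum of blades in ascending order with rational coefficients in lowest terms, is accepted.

Why this works: both vectors square to 2917/36, so q(v) = q(w) and R = v + w = 323/111*e1 - 20/37*e2 carries v to w — its own direction survives, the complement (v - w)/2 flips.
Answer: 323/111*e1 - 20/37*e2


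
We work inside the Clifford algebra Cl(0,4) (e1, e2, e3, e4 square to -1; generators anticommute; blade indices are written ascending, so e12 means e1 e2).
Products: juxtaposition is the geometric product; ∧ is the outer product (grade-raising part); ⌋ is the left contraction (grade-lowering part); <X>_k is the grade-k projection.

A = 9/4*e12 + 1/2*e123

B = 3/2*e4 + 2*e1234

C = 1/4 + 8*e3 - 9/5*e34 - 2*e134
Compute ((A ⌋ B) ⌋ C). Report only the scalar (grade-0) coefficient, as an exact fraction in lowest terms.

step 1: e4 - 9/2*e34
step 2: -81/10 - 9*e1 - 9/5*e3 + 2*e13
Answer: -81/10


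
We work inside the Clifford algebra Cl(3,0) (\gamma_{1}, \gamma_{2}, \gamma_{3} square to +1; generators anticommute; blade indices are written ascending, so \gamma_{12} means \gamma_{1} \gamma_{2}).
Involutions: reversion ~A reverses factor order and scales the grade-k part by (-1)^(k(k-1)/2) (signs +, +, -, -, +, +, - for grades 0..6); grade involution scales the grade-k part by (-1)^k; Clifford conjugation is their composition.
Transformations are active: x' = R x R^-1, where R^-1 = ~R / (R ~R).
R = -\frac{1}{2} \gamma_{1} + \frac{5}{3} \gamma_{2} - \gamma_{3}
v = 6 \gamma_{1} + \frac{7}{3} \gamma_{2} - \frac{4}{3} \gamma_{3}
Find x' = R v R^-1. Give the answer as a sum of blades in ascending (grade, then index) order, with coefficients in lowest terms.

~R = -\frac{1}{2} \gamma_{1} + \frac{5}{3} \gamma_{2} - \gamma_{3}, and R ~R = \frac{145}{36}, so R^-1 = ~R / (\frac{145}{36}).
R v = \frac{20}{9} - \frac{67}{6} \gamma_{12} + \frac{20}{3} \gamma_{13} + \frac{1}{9} \gamma_{23}
Answer: -\frac{190}{29} \gamma_{1} - \frac{43}{87} \gamma_{2} + \frac{20}{87} \gamma_{3}


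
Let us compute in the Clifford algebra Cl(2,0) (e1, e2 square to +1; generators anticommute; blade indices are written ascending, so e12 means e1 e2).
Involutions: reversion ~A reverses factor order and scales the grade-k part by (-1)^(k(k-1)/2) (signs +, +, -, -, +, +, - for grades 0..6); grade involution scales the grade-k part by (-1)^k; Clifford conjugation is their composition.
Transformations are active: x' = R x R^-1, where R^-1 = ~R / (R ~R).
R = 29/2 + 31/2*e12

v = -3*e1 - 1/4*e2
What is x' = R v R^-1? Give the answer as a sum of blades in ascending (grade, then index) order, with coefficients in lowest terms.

~R = 29/2 - 31/2*e12, and R ~R = 901/2, so R^-1 = ~R / (901/2).
R v = -379/8*e1 + 343/8*e2
Answer: -179/3604*e1 + 2712/901*e2


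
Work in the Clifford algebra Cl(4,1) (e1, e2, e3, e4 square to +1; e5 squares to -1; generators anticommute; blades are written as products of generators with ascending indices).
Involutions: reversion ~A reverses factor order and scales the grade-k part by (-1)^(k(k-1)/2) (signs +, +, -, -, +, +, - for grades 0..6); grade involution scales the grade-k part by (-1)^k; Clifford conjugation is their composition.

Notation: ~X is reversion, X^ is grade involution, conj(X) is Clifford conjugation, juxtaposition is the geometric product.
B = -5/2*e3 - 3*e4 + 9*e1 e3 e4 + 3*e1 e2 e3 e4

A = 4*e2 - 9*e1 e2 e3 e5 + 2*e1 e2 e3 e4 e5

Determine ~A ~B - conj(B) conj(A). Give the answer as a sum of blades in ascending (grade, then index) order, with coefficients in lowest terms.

first term: 6*e5 - 10*e2 e3 - 12*e2 e4 + 18*e2 e5 + 27*e4 e5 - 45/2*e1 e2 e5 - 12*e1 e3 e4 - 81*e2 e4 e5 + 36*e1 e2 e3 e4 + 6*e1 e2 e3 e5 - 5*e1 e2 e4 e5 - 27*e1 e2 e3 e4 e5
second term: -6*e5 + 10*e2 e3 + 12*e2 e4 + 18*e2 e5 - 27*e4 e5 - 45/2*e1 e2 e5 - 12*e1 e3 e4 + 81*e2 e4 e5 - 36*e1 e2 e3 e4 + 6*e1 e2 e3 e5 - 5*e1 e2 e4 e5 + 27*e1 e2 e3 e4 e5
Answer: 12*e5 - 20*e2 e3 - 24*e2 e4 + 54*e4 e5 - 162*e2 e4 e5 + 72*e1 e2 e3 e4 - 54*e1 e2 e3 e4 e5


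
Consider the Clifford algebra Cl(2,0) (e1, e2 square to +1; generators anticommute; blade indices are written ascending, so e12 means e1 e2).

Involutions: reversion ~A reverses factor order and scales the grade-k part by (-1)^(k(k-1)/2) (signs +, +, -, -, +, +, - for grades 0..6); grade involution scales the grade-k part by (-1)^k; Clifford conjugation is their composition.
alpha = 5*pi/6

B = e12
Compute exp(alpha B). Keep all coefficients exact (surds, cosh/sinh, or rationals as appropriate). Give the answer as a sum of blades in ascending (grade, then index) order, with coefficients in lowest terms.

B^2 = (1)^2*(e12)^2 = 1*(-1) = -1 (a basis 2-blade squares to minus the product of its generators' squares).
B^2 = -1 — circular case — the even/odd split gives cos and sin: l = 1, alpha*l = 5*pi/6, so exp(alpha B) = cos(5*pi/6) + (sin(5*pi/6)/1)*B = -sqrt(3)/2 + (1/2)*B.
Answer: -sqrt(3)/2 + 1/2*e12


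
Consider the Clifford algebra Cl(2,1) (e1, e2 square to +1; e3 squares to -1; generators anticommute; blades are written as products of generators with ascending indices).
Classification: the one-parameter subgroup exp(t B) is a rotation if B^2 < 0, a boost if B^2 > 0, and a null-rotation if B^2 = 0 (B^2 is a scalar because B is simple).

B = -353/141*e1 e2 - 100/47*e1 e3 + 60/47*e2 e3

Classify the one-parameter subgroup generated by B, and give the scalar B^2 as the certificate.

B^2 term by term: the squares give (-353/141)^2*(e1 e2)^2 + (-100/47)^2*(e1 e3)^2 + (60/47)^2*(e2 e3)^2 = 124609/19881*(-1) + 10000/2209*(+1) + 3600/2209*(+1) = -1/9 (each basis 2-blade squares to minus the product of its generators' squares); cross terms between blades sharing an index anticommute and cancel. So B^2 = -1/9.
Answer: rotation, certificate B^2 = -1/9. The invariant at work: B^2 = -1/9 is unchanged by conjugation, hence its sign classifies the subgroup whatever basis B is written in.


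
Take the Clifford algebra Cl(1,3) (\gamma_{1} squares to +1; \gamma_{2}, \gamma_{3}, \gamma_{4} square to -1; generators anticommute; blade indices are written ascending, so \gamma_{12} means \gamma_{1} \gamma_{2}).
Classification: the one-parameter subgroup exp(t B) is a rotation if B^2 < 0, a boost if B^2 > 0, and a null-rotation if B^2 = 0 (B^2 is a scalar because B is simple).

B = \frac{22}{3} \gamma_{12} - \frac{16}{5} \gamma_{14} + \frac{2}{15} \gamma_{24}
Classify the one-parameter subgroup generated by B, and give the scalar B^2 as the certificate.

B^2 term by term: the squares give (\frac{22}{3})^2*(\gamma_{12})^2 + (-\frac{16}{5})^2*(\gamma_{14})^2 + (\frac{2}{15})^2*(\gamma_{24})^2 = \frac{484}{9}*(+1) + \frac{256}{25}*(+1) + \frac{4}{225}*(-1) = 64 (each basis 2-blade squares to minus the product of its generators' squares); cross terms between blades sharing an index anticommute and cancel. So B^2 = 64.
Answer: boost, certificate B^2 = 64. Key observation: B^2 = 64 is a conjugation invariant, so its sign decides the class regardless of the surface form of B.


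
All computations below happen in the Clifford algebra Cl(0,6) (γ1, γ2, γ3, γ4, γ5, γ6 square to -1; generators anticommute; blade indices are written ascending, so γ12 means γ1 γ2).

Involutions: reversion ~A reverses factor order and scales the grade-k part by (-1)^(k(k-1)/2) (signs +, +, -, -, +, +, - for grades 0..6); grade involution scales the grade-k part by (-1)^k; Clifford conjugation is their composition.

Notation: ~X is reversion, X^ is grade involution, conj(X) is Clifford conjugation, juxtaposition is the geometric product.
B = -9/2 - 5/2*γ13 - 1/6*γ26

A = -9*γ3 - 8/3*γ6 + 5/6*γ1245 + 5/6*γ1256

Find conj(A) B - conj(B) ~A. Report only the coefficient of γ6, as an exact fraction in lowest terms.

first term: -45/2*γ1 - 4/9*γ2 - 81/2*γ3 - 12*γ6 - 5/36*γ15 - 20/3*γ136 + 3/2*γ236 - 15/4*γ1245 - 15/4*γ1256 + 5/36*γ1456 - 25/12*γ2345 - 25/12*γ2356
second term: 45/2*γ1 + 4/9*γ2 + 81/2*γ3 + 12*γ6 + 5/36*γ15 - 20/3*γ136 + 3/2*γ236 - 15/4*γ1245 - 15/4*γ1256 + 5/36*γ1456 - 25/12*γ2345 - 25/12*γ2356
Answer: -24


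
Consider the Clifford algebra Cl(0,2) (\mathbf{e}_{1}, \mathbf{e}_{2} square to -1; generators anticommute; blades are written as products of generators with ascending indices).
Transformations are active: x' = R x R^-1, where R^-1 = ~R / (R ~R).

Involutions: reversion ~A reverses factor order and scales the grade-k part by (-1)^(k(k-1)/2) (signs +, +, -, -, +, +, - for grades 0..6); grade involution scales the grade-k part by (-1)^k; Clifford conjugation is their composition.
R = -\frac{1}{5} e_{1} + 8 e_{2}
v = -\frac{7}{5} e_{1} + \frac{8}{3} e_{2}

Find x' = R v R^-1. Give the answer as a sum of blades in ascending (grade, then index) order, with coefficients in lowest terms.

~R = -\frac{1}{5} e_{1} + 8 e_{2}, and R ~R = -\frac{1601}{25}, so R^-1 = ~R / (-\frac{1601}{25}).
R v = -\frac{1621}{75} + \frac{32}{3} e_{1} e_{2}
Answer: \frac{30379}{24015} e_{1} + \frac{4376}{1601} e_{2}


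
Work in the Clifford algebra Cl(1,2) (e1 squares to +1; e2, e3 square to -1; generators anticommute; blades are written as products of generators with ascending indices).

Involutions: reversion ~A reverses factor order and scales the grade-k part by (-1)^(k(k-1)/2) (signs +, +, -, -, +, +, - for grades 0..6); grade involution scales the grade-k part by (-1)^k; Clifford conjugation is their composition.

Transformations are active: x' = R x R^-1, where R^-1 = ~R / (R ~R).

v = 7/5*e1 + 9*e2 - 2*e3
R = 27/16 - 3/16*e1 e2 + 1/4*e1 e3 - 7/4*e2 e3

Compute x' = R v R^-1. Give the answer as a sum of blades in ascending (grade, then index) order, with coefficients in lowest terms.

~R = 27/16 + 3/16*e1 e2 - 1/4*e1 e3 + 7/4*e2 e3, and R ~R = 93/16, so R^-1 = ~R / (93/16).
R v = 91/20*e1 + 239/20*e2 - 779/40*e3 - 173/40*e1 e2 e3
Answer: 3577/930*e1 - 73/30*e2 - 1486/155*e3


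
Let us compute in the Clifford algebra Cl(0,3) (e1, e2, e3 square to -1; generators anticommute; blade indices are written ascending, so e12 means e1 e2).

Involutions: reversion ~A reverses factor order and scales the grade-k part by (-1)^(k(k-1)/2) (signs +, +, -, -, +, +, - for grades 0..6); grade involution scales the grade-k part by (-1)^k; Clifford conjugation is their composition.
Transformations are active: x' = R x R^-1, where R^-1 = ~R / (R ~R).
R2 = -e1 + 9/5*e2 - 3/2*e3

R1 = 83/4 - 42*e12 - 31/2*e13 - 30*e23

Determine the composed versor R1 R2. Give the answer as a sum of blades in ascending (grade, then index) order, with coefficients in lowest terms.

Distribute over the terms of R2 (each basis-blade product reordered to ascending indices, repeated generators contracted through their squares):
R1 (-e1) = -83/4*e1 + 42*e2 + 31/2*e3 + 30*e123
R1 (9/5*e2) = 378/5*e1 + 747/20*e2 - 54*e3 + 279/10*e123
R1 (-3/2*e3) = -93/4*e1 - 45*e2 - 249/8*e3 + 63*e123
Summing the partial products and collecting blades:
Answer: 158/5*e1 + 687/20*e2 - 557/8*e3 + 1209/10*e123


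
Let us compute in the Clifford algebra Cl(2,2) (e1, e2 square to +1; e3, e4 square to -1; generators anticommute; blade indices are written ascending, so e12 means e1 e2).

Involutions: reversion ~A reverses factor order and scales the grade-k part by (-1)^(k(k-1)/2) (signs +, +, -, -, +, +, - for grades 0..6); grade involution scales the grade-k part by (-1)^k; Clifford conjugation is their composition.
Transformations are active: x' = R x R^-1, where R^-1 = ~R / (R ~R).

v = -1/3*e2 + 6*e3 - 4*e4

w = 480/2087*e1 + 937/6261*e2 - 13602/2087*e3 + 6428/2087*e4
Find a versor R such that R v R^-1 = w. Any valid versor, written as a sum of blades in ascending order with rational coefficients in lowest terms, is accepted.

The midline construction: v and w both square to -467/9, so reflecting in their sum 480/2087*e1 - 1150/6261*e2 - 1080/2087*e3 - 1920/2087*e4 exchanges them.
Answer: 480/2087*e1 - 1150/6261*e2 - 1080/2087*e3 - 1920/2087*e4


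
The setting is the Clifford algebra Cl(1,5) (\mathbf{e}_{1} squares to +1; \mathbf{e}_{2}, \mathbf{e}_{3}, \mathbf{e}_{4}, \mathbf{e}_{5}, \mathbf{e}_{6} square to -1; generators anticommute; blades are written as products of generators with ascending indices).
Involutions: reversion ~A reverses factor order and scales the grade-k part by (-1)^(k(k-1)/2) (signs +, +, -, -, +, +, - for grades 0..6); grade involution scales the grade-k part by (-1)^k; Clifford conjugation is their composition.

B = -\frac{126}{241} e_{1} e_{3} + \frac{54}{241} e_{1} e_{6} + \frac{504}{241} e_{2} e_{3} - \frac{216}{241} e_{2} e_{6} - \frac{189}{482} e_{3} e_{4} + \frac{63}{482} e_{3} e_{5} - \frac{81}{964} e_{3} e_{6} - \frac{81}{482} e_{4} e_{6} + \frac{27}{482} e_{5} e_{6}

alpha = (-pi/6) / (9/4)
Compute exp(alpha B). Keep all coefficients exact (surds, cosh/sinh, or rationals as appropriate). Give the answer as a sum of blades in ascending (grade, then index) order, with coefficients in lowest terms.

B^2 term by term: the squares give (-\frac{126}{241})^2*(e_{1} e_{3})^2 + (\frac{54}{241})^2*(e_{1} e_{6})^2 + (\frac{504}{241})^2*(e_{2} e_{3})^2 + (-\frac{216}{241})^2*(e_{2} e_{6})^2 + (-\frac{189}{482})^2*(e_{3} e_{4})^2 + (\frac{63}{482})^2*(e_{3} e_{5})^2 + (-\frac{81}{964})^2*(e_{3} e_{6})^2 + (-\frac{81}{482})^2*(e_{4} e_{6})^2 + (\frac{27}{482})^2*(e_{5} e_{6})^2 = \frac{15876}{58081}*(+1) + \frac{2916}{58081}*(+1) + \frac{254016}{58081}*(-1) + \frac{46656}{58081}*(-1) + \frac{35721}{232324}*(-1) + \frac{3969}{232324}*(-1) + \frac{6561}{929296}*(-1) + \frac{6561}{232324}*(-1) + \frac{729}{232324}*(-1) = -\frac{81}{16} (each basis 2-blade squares to minus the product of its generators' squares); cross terms between blades sharing an index anticommute and cancel; the commuting (index-disjoint) pairs give grade-4 terms 2*c*c'*(blade product), which cancel blade by blade — e_{1} e_{2} e_{3} e_{6}: -\frac{54432}{58081} + \frac{54432}{58081} = 0; e_{1} e_{3} e_{4} e_{6}: \frac{10206}{58081} - \frac{10206}{58081} = 0; e_{1} e_{3} e_{5} e_{6}: -\frac{3402}{58081} + \frac{3402}{58081} = 0; e_{2} e_{3} e_{4} e_{6}: -\frac{40824}{58081} + \frac{40824}{58081} = 0; e_{2} e_{3} e_{5} e_{6}: \frac{13608}{58081} - \frac{13608}{58081} = 0; e_{3} e_{4} e_{5} e_{6}: -\frac{5103}{116162} + \frac{5103}{116162} = 0 — confirming B is simple. So B^2 = -\frac{81}{16}.
B^2 = -\frac{81}{16} — the negative square puts this in the circular regime; l = \frac{9}{4}, alpha*l = - \frac{\pi}{6}, so exp(alpha B) = cos(- \frac{\pi}{6}) + (sin(- \frac{\pi}{6})/(\frac{9}{4}))*B = \frac{\sqrt{3}}{2} + (- \frac{2}{9})*B.
Answer: \frac{\sqrt{3}}{2} + \frac{28}{241} e_{1} e_{3} - \frac{12}{241} e_{1} e_{6} - \frac{112}{241} e_{2} e_{3} + \frac{48}{241} e_{2} e_{6} + \frac{21}{241} e_{3} e_{4} - \frac{7}{241} e_{3} e_{5} + \frac{9}{482} e_{3} e_{6} + \frac{9}{241} e_{4} e_{6} - \frac{3}{241} e_{5} e_{6}


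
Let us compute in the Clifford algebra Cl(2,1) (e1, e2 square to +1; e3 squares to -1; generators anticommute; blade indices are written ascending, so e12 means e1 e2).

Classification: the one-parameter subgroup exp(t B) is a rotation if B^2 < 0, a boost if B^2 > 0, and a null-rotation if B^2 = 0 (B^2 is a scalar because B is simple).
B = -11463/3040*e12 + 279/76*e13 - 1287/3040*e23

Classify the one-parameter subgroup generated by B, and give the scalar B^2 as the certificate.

B^2 term by term: the squares give (-11463/3040)^2*(e12)^2 + (279/76)^2*(e13)^2 + (-1287/3040)^2*(e23)^2 = 131400369/9241600*(-1) + 77841/5776*(+1) + 1656369/9241600*(+1) = -9/16 (each basis 2-blade squares to minus the product of its generators' squares); cross terms between blades sharing an index anticommute and cancel. So B^2 = -9/16.
Answer: rotation, certificate B^2 = -9/16. Because -9/16 is invariant under every versor sandwich, the classification follows from its sign alone.


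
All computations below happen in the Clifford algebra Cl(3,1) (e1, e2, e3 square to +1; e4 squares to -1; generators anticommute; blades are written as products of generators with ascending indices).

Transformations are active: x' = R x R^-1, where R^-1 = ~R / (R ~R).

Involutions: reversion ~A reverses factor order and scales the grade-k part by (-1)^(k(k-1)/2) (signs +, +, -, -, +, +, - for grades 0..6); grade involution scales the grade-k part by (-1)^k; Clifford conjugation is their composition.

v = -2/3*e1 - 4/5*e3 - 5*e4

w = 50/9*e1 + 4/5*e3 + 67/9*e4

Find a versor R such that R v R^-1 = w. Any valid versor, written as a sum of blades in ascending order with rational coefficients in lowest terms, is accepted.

Construction: equal norms (both -5381/225) license R = v + w = 44/9*e1 + 22/9*e4 — nothing changes along that direction, while (v - w)/2 changes sign, so v maps onto w.
Answer: 44/9*e1 + 22/9*e4


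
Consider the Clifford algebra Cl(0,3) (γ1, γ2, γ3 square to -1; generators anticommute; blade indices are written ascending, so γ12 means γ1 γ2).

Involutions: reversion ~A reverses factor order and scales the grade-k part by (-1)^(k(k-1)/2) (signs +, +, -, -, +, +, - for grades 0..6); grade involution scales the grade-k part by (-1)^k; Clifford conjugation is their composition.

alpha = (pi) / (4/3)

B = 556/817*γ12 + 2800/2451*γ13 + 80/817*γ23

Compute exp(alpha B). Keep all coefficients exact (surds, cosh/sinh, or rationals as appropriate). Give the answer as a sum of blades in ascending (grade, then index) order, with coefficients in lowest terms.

B^2 term by term: the squares give (556/817)^2*(γ12)^2 + (2800/2451)^2*(γ13)^2 + (80/817)^2*(γ23)^2 = 309136/667489*(-1) + 7840000/6007401*(-1) + 6400/667489*(-1) = -16/9 (each basis 2-blade squares to minus the product of its generators' squares); cross terms between blades sharing an index anticommute and cancel. So B^2 = -16/9.
B^2 = -16/9 — B^2 < 0, so the exponential closes trigonometrically: l = 4/3, alpha*l = pi, so exp(alpha B) = cos(pi) + (sin(pi)/(4/3))*B = -1 + (0)*B.
Answer: -1
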